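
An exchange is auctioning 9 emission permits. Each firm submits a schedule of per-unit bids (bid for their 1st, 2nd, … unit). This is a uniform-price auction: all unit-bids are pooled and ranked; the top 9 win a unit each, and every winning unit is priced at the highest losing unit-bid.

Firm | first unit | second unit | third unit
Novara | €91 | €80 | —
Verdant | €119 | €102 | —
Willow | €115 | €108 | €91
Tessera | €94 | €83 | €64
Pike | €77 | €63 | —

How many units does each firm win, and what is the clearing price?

All unit-bids, highest first — top 9: 119 (Verdant-1), 115 (Willow-1), 108 (Willow-2), 102 (Verdant-2), 94 (Tessera-1), 91 (Novara-1), 91 (Willow-3), 83 (Tessera-2), 80 (Novara-2)
Highest rejected unit-bid = €77.
Allocation: Novara 2, Tessera 2, Verdant 2, Willow 3.

Novara 2, Tessera 2, Verdant 2, Willow 3; clearing price €77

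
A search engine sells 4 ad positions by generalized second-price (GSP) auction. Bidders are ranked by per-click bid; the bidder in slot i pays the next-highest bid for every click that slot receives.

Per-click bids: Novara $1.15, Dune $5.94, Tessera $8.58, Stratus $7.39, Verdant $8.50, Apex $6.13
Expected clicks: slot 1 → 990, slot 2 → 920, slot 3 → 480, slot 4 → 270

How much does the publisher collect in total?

Per-click bids in order: $8.58 (Tessera) > $8.50 (Verdant) > $7.39 (Stratus) > $6.13 (Apex) > $5.94 (Dune) > …
Slot 1: Tessera pays $8.50 × 990 = $8415.00
Slot 2: Verdant pays $7.39 × 920 = $6798.80
Slot 3: Stratus pays $6.13 × 480 = $2942.40
Slot 4: Apex pays $5.94 × 270 = $1603.80
Total = $19760.00

Total revenue: $19760.00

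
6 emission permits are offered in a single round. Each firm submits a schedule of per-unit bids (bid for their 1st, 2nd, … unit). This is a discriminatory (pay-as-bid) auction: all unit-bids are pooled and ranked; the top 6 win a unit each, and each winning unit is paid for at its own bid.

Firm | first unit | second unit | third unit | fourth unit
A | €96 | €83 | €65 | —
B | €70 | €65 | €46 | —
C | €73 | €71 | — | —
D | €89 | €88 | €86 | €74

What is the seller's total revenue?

Total revenue: €516

Merging the schedules and taking the best 6: 96 (A-1), 89 (D-1), 88 (D-2), 86 (D-3), 83 (A-2), 74 (D-4)
Next rejected bid: €73 (not a price — pay-as-bid).
Each winning unit pays its own bid.
Revenue = 96 + 89 + 88 + 86 + 83 + 74 = €516.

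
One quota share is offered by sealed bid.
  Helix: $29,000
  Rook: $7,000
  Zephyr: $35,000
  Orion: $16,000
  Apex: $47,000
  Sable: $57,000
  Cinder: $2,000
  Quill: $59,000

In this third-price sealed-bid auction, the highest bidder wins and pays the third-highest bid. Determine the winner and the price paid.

Quill pays $47,000

Bids in order: 59,000 (Quill) > 57,000 (Sable) > 47,000 (Apex) > 35,000 (Zephyr) > 29,000 (Helix) > 16,000 (Orion) > …
Quill is highest; pays the third-highest bid, $47,000.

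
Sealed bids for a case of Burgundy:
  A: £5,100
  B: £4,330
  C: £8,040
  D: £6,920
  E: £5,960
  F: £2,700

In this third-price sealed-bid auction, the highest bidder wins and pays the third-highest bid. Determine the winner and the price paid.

Sorting bids: 8,040 (C) > 6,920 (D) > 5,960 (E) > 5,100 (A) > 4,330 (B) > 2,700 (F)
C wins; payment is bid #3 in the ranking = £5,960.

C pays £5,960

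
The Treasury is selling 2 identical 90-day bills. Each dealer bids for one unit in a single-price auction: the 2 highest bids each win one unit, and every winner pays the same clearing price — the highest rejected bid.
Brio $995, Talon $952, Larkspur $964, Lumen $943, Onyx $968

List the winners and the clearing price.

Bids ranked high→low: 995 (Brio), 968 (Onyx), 964 (Larkspur), 952 (Talon), …
Winners (2 units): Brio, Onyx.
Clearing price = highest rejected bid = $964.

Brio, Onyx; each pays $964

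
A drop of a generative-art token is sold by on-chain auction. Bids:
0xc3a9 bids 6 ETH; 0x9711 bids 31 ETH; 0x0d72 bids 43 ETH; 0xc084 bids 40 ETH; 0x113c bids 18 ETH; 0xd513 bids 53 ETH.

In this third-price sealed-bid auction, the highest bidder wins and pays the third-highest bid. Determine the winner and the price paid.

0xd513 pays 40 ETH

Sorting bids: 53 (0xd513) > 43 (0x0d72) > 40 (0xc084) > 31 (0x9711) > 18 (0x113c) > 6 (0xc3a9)
0xd513 is highest; pays the third-highest bid, 40 ETH.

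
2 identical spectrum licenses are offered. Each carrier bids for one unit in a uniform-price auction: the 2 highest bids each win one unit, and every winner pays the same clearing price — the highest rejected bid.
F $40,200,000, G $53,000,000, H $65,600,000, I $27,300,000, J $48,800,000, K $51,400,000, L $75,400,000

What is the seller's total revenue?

Total revenue: $106,000,000

Bids ranked high→low: 75,400,000 (L), 65,600,000 (H), 53,000,000 (G), 51,400,000 (K), …
Top 2: L, H.
First losing bid is G's $53,000,000, which sets the uniform price.
Total revenue = 2 × $53,000,000 = $106,000,000.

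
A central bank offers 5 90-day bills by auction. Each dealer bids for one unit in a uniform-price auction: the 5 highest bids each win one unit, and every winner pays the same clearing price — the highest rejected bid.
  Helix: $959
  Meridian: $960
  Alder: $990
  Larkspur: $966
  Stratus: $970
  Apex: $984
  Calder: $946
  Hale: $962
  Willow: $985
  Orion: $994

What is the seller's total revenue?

Sorting: 994 (Orion), 990 (Alder), 985 (Willow), 984 (Apex), 970 (Stratus), 966 (Larkspur), 962 (Hale), …
The 5 highest are Orion, Alder, Willow, Apex, Stratus.
First losing bid is Larkspur's $966, which sets the uniform price.
Total revenue = 5 × $966 = $4,830.

Total revenue: $4,830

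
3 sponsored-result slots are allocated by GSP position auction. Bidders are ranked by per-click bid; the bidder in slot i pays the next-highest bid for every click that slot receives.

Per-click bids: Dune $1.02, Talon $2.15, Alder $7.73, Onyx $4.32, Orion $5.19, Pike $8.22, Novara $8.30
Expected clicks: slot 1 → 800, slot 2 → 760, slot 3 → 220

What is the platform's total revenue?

Total revenue: $13592.60

Sorting advertisers: $8.30 (Novara) > $8.22 (Pike) > $7.73 (Alder) > $5.19 (Orion) > …
Slot 1: Novara pays $8.22 × 800 = $6576.00
Slot 2: Pike pays $7.73 × 760 = $5874.80
Slot 3: Alder pays $5.19 × 220 = $1141.80
Total = $13592.60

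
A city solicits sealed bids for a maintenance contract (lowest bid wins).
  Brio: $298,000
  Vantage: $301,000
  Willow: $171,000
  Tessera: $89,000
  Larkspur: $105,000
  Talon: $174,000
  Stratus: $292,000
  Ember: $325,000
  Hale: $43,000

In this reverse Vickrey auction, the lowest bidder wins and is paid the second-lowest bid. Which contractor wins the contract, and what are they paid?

Rule: the lowest bidder wins and is paid the second-lowest bid.
Bids in order: 43,000 (Hale) < 89,000 (Tessera) < 105,000 (Larkspur) < 171,000 (Willow) < 174,000 (Talon) < 292,000 (Stratus) < …
Hale wins with the lowest bid; price is set by the runner-up at $89,000.

Hale is paid $89,000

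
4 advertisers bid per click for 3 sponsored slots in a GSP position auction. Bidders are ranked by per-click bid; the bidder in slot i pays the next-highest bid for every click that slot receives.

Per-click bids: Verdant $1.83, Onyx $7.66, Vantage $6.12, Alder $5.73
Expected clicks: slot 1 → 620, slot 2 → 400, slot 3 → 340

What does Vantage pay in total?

Vantage pays $2292.00

Ranked by bid: $7.66 (Onyx) > $6.12 (Vantage) > $5.73 (Alder) > $1.83 (Verdant)
Vantage holds slot 2 → pays next bid $5.73 × 400 clicks = $2292.00.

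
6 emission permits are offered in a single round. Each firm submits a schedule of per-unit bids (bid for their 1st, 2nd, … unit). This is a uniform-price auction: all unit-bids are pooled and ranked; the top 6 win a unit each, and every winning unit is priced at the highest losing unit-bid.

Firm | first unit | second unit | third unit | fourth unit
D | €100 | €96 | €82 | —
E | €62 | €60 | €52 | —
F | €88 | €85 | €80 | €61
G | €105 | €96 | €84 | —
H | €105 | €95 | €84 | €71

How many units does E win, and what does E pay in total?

E: 0 units, pays €0

Merging the schedules and taking the best 6: 105 (G-1), 105 (H-1), 100 (D-1), 96 (D-2), 96 (G-2), 95 (H-2)
The (k+1)-th unit-bid is €88.
E wins 0 unit(s) at €88 each.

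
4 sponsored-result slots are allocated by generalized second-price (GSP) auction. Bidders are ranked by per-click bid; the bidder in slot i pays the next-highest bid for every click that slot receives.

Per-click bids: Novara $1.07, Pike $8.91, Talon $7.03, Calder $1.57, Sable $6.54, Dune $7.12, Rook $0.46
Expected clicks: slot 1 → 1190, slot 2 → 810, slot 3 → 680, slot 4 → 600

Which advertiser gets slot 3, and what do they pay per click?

Talon; $6.54 per click

Ranked by bid: $8.91 (Pike) > $7.12 (Dune) > $7.03 (Talon) > $6.54 (Sable) > $1.57 (Calder) > …
Slot 3 goes to the third-ranked bidder, Talon, who pays the next bid down: $6.54/click.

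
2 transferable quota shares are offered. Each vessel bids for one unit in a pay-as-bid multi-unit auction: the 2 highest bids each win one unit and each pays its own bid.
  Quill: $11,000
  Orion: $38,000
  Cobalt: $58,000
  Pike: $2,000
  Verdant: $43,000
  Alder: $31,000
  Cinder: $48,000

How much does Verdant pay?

Verdant pays $0

Sorting: 58,000 (Cobalt), 48,000 (Cinder), 43,000 (Verdant), 38,000 (Orion), …
Winners (2 units): Cobalt, Cinder.
Verdant does not win → $0.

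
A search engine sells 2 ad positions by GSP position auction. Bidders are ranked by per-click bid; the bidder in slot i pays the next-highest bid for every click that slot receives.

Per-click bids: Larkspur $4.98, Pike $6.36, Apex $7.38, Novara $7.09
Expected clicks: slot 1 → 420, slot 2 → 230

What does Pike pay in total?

Pike pays $0.00

Sorting advertisers: $7.38 (Apex) > $7.09 (Novara) > $6.36 (Pike) > …
Pike ranks below slot 2 → no slot, pays nothing.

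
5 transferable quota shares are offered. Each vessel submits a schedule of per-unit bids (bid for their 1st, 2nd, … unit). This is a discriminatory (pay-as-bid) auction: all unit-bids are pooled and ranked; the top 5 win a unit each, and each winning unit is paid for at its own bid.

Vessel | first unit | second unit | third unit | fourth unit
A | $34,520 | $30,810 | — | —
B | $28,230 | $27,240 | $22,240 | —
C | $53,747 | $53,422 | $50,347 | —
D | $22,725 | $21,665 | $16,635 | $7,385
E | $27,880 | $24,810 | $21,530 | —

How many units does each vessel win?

A 2, C 3

Pooled unit-bids ranked (top 5): 53,747 (C-1), 53,422 (C-2), 50,347 (C-3), 34,520 (A-1), 30,810 (A-2)
Next rejected bid: $28,230 (not a price — pay-as-bid).
Allocation: A 2, C 3.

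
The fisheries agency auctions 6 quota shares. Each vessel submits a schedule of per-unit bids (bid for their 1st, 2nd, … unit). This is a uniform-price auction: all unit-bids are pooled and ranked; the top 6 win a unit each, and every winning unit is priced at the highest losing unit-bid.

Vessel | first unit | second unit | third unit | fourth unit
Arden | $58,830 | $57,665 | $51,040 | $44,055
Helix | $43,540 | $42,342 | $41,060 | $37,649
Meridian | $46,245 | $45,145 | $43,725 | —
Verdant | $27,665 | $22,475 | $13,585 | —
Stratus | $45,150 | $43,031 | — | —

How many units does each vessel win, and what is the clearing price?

Arden 3, Meridian 2, Stratus 1; clearing price $44,055

Merging the schedules and taking the best 6: 58,830 (Arden-1), 57,665 (Arden-2), 51,040 (Arden-3), 46,245 (Meridian-1), 45,150 (Stratus-1), 45,145 (Meridian-2)
The (k+1)-th unit-bid is $44,055.
Allocation: Arden 3, Meridian 2, Stratus 1.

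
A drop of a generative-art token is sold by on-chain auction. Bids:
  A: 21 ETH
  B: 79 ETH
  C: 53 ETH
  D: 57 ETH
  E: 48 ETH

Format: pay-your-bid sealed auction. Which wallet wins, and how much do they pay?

B pays 79 ETH

Rule: the highest bidder wins and pays their own bid.
Bids in order: 79 (B) > 57 (D) > 53 (C) > 48 (E) > 21 (A)
B has the highest bid and pays exactly that: 79 ETH.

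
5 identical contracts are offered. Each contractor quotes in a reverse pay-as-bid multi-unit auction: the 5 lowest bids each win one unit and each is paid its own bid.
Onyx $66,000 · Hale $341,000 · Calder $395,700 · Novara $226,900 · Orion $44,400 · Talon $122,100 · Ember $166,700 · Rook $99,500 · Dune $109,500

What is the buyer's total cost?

Total cost: $441,500

Sorting: 44,400 (Orion), 66,000 (Onyx), 99,500 (Rook), 109,500 (Dune), 122,100 (Talon), 166,700 (Ember), 226,900 (Novara), …
Winners (5 units): Orion, Onyx, Rook, Dune, Talon.
Total cost = 44,400 + 66,000 + 99,500 + 109,500 + 122,100 = $441,500.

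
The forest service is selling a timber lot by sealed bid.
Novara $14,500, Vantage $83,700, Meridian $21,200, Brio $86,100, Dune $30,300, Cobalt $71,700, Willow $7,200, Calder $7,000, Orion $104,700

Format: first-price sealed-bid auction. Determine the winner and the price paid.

Orion pays $104,700

Rule: the highest bidder wins and pays their own bid.
Bids ranked: 104,700 (Orion) > 86,100 (Brio) > 83,700 (Vantage) > 71,700 (Cobalt) > 30,300 (Dune) > 21,200 (Meridian) > …
Orion has the highest bid and pays exactly that: $104,700.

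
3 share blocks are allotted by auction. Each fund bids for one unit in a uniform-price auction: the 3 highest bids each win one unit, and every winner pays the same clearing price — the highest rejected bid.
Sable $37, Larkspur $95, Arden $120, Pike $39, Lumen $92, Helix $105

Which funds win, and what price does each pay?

Bids ranked high→low: 120 (Arden), 105 (Helix), 95 (Larkspur), 92 (Lumen), 39 (Pike), …
Winners (3 units): Arden, Helix, Larkspur.
Clearing price = highest rejected bid = $92.

Arden, Helix, Larkspur; each pays $92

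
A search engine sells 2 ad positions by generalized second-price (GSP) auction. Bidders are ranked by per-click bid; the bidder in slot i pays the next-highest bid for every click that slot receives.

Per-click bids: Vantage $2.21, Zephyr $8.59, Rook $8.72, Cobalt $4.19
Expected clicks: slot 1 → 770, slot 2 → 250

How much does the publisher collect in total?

Sorting advertisers: $8.72 (Rook) > $8.59 (Zephyr) > $4.19 (Cobalt) > …
Slot 1: Rook pays $8.59 × 770 = $6614.30
Slot 2: Zephyr pays $4.19 × 250 = $1047.50
Total = $7661.80

Total revenue: $7661.80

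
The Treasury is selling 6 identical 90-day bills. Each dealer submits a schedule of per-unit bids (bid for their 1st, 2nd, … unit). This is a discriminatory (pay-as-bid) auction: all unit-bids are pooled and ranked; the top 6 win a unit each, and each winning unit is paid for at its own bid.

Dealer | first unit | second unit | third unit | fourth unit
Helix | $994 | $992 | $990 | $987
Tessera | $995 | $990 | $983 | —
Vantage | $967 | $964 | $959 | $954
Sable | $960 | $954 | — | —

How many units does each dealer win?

Helix 4, Tessera 2

Pooled unit-bids ranked (top 6): 995 (Tessera-1), 994 (Helix-1), 992 (Helix-2), 990 (Helix-3), 990 (Tessera-2), 987 (Helix-4)
Next rejected bid: $983 (not a price — pay-as-bid).
Allocation: Helix 4, Tessera 2.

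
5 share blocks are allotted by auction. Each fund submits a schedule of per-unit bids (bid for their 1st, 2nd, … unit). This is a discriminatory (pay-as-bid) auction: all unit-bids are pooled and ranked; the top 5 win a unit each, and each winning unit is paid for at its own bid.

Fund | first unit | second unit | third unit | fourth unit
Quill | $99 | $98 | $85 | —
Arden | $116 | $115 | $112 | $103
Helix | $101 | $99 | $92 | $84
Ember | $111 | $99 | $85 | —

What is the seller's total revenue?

Total revenue: $557

All unit-bids, highest first — top 5: 116 (Arden-1), 115 (Arden-2), 112 (Arden-3), 111 (Ember-1), 103 (Arden-4)
Next rejected bid: $101 (not a price — pay-as-bid).
Each winning unit pays its own bid.
Revenue = 116 + 115 + 112 + 111 + 103 = $557.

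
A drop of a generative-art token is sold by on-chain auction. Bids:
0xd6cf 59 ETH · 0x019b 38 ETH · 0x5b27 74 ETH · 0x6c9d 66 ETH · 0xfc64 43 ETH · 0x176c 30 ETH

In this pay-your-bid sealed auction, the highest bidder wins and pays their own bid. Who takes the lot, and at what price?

0x5b27 pays 74 ETH

Bids ranked: 74 (0x5b27) > 66 (0x6c9d) > 59 (0xd6cf) > 43 (0xfc64) > 38 (0x019b) > 30 (0x176c)
0x5b27 has the highest bid and pays exactly that: 74 ETH.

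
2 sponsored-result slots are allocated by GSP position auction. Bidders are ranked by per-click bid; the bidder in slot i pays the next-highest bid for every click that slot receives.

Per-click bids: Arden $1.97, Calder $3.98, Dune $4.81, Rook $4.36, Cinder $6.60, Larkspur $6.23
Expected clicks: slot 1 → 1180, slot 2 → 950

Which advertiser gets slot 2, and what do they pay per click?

Sorting advertisers: $6.60 (Cinder) > $6.23 (Larkspur) > $4.81 (Dune) > …
Slot 2 goes to the second-ranked bidder, Larkspur, who pays the next bid down: $4.81/click.

Larkspur; $4.81 per click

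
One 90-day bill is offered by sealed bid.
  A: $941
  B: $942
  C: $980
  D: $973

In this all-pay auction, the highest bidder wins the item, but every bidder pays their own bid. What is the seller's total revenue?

Total revenue: $3,836

Sorting bids: 980 (C) > 973 (D) > 942 (B) > 941 (A)
C wins with the top bid; all bids are sunk regardless.
Every bidder forfeits their bid regardless of winning.
Revenue = 941 + 942 + 980 + 973 = $3,836.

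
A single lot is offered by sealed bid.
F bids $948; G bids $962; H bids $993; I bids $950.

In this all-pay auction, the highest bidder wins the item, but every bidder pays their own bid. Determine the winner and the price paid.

H pays $993

Sorting bids: 993 (H) > 962 (G) > 950 (I) > 948 (F)
H wins with the top bid; all bids are sunk regardless.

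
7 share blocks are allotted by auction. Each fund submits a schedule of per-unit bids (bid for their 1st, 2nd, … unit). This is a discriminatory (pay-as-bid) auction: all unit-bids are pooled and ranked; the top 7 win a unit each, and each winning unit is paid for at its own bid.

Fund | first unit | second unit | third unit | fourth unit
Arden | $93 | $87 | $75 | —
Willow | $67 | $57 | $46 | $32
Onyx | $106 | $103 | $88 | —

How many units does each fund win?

Pooled unit-bids ranked (top 7): 106 (Onyx-1), 103 (Onyx-2), 93 (Arden-1), 88 (Onyx-3), 87 (Arden-2), 75 (Arden-3), 67 (Willow-1)
Next rejected bid: $57 (not a price — pay-as-bid).
Allocation: Arden 3, Onyx 3, Willow 1.

Arden 3, Onyx 3, Willow 1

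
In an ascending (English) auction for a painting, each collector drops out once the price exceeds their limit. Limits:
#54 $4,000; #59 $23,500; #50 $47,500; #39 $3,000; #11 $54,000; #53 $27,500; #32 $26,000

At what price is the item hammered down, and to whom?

Rule: the price rises until one bidder remains; the winner pays the price at which the last rival dropped out.
Limits in order: 54,000 (#11) > 47,500 (#50) > 27,500 (#53) > 26,000 (#32) > 23,500 (#59) > 4,000 (#54) > …
Bidding ends when #50 exits at $47,500; #11 takes it.

#11 wins at $47,500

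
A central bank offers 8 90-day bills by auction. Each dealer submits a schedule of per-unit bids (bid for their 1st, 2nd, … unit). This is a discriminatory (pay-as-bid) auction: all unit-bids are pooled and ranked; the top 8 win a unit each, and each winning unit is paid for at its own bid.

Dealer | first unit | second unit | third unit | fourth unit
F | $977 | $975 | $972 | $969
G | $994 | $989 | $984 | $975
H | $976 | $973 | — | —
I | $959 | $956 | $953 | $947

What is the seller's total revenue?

Total revenue: $7,843

Pooled unit-bids ranked (top 8): 994 (G-1), 989 (G-2), 984 (G-3), 977 (F-1), 976 (H-1), 975 (F-2), 975 (G-4), 973 (H-2)
Next rejected bid: $972 (not a price — pay-as-bid).
Each winning unit pays its own bid.
Revenue = 994 + 989 + 984 + 977 + 976 + 975 + 975 + 973 = $7,843.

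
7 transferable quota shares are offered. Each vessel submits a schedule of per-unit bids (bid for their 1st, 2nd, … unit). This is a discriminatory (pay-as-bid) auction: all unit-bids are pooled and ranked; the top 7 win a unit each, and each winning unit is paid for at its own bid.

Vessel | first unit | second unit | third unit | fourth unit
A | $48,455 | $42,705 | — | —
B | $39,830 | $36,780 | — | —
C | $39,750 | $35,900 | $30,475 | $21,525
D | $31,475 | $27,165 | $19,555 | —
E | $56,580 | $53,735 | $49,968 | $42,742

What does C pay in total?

Merging the schedules and taking the best 7: 56,580 (E-1), 53,735 (E-2), 49,968 (E-3), 48,455 (A-1), 42,742 (E-4), 42,705 (A-2), 39,830 (B-1)
Next rejected bid: $39,750 (not a price — pay-as-bid).
C wins no units.

C pays $0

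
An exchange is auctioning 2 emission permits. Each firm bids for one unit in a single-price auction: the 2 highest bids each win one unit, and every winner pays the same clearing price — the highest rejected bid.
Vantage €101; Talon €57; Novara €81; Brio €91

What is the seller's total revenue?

Ordering the bids: 101 (Vantage), 91 (Brio), 81 (Novara), 57 (Talon)
Winners (2 units): Vantage, Brio.
Clearing price = highest rejected bid = €81.
Total revenue = 2 × €81 = €162.

Total revenue: €162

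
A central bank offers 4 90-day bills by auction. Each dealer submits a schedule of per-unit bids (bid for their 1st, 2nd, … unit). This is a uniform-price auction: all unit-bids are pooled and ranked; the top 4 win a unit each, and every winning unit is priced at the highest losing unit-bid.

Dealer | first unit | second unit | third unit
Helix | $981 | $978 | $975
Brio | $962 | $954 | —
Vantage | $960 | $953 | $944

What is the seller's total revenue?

Total revenue: $3,840

All unit-bids, highest first — top 4: 981 (Helix-1), 978 (Helix-2), 975 (Helix-3), 962 (Brio-1)
First bid not allocated: $960.
Allocation: Brio 1, Helix 3. Every unit priced at $960.
Revenue = 4 × 960 = $3,840.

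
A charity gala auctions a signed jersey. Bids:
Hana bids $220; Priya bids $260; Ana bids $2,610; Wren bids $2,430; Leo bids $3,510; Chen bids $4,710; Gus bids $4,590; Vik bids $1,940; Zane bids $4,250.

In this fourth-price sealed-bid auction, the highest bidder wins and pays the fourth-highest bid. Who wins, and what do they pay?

Bids in order: 4,710 (Chen) > 4,590 (Gus) > 4,250 (Zane) > 3,510 (Leo) > 2,610 (Ana) > 2,430 (Wren) > …
Chen wins; payment is bid #4 in the ranking = $3,510.

Chen pays $3,510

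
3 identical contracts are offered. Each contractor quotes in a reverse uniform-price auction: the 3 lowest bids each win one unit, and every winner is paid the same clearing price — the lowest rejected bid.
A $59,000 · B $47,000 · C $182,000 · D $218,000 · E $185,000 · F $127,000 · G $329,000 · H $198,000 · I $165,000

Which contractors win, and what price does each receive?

Bids ranked low→high: 47,000 (B), 59,000 (A), 127,000 (F), 165,000 (I), 182,000 (C), …
Winners (3 units): B, A, F.
Lowest unsuccessful bid: $165,000 → clearing price.

B, A, F; each is paid $165,000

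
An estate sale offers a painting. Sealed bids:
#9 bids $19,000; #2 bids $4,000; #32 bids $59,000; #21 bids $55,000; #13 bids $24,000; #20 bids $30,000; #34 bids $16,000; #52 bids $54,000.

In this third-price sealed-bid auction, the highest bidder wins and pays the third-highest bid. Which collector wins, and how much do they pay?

Sorting bids: 59,000 (#32) > 55,000 (#21) > 54,000 (#52) > 30,000 (#20) > 24,000 (#13) > 19,000 (#9) > …
#32 is highest; pays the third-highest bid, $54,000.

#32 pays $54,000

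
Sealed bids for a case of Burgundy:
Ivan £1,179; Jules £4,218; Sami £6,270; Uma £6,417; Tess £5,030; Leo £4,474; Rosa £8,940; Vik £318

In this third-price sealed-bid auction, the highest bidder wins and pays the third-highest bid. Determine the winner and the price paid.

Bids ranked: 8,940 (Rosa) > 6,417 (Uma) > 6,270 (Sami) > 5,030 (Tess) > 4,474 (Leo) > 4,218 (Jules) > …
Rosa is highest; pays the third-highest bid, £6,270.

Rosa pays £6,270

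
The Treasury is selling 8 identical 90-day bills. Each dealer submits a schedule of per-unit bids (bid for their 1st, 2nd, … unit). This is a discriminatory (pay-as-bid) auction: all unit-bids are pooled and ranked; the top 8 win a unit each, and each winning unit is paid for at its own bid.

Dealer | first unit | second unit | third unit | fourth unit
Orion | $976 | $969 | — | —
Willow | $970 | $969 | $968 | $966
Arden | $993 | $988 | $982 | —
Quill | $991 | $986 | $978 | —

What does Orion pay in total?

Pooled unit-bids ranked (top 8): 993 (Arden-1), 991 (Quill-1), 988 (Arden-2), 986 (Quill-2), 982 (Arden-3), 978 (Quill-3), 976 (Orion-1), 970 (Willow-1)
Next rejected bid: $969 (not a price — pay-as-bid).
Orion's winning unit-bids: 976 = $976.

Orion pays $976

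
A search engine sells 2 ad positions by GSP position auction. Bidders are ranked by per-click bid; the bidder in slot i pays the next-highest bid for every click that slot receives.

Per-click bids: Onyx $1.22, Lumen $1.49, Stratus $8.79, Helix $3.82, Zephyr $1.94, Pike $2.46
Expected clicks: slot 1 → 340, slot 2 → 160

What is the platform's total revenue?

Total revenue: $1692.40

Ranked by bid: $8.79 (Stratus) > $3.82 (Helix) > $2.46 (Pike) > …
Slot 1: Stratus pays $3.82 × 340 = $1298.80
Slot 2: Helix pays $2.46 × 160 = $393.60
Total = $1692.40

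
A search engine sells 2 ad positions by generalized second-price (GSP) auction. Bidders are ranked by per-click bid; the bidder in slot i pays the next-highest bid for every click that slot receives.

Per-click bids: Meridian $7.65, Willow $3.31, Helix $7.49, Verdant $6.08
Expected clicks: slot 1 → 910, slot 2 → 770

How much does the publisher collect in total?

Total revenue: $11497.50

Per-click bids in order: $7.65 (Meridian) > $7.49 (Helix) > $6.08 (Verdant) > …
Slot 1: Meridian pays $7.49 × 910 = $6815.90
Slot 2: Helix pays $6.08 × 770 = $4681.60
Total = $11497.50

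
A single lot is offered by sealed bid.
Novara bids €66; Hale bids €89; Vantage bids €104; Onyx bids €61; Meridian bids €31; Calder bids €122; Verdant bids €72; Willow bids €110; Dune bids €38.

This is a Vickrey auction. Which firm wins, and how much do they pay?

Bids ranked: 122 (Calder) > 110 (Willow) > 104 (Vantage) > 89 (Hale) > 72 (Verdant) > 66 (Novara) > …
Second-price: Calder pays Willow's bid of €110.

Calder pays €110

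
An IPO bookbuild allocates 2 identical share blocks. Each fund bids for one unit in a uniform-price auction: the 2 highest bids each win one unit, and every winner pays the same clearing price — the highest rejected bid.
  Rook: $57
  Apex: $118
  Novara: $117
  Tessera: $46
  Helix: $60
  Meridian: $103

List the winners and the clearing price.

Ordering the bids: 118 (Apex), 117 (Novara), 103 (Meridian), 60 (Helix), …
Top 2: Apex, Novara.
Highest unsuccessful bid: $103 → clearing price.

Apex, Novara; each pays $103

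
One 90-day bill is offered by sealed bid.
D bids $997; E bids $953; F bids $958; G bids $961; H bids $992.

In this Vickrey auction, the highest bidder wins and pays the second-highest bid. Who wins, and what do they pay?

D pays $992

Bids in order: 997 (D) > 992 (H) > 961 (G) > 958 (F) > 953 (E)
D is highest; pays the second-highest bid, $992.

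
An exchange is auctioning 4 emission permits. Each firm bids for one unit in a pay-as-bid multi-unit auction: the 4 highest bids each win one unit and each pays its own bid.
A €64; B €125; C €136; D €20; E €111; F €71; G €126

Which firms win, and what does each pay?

C €136, G €126, B €125, E €111

Bids ranked high→low: 136 (C), 126 (G), 125 (B), 111 (E), 71 (F), 64 (A), …
Winners (4 units): C, G, B, E.
Each winner pays its own bid: C €136, G €126, B €125, E €111.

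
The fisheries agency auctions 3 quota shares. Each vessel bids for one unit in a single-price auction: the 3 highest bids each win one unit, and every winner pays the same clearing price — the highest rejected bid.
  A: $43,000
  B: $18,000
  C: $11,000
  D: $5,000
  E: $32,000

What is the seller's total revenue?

Total revenue: $33,000

Ordering the bids: 43,000 (A), 32,000 (E), 18,000 (B), 11,000 (C), 5,000 (D)
The 3 highest are A, E, B.
Highest unsuccessful bid: $11,000 → clearing price.
Total revenue = 3 × $11,000 = $33,000.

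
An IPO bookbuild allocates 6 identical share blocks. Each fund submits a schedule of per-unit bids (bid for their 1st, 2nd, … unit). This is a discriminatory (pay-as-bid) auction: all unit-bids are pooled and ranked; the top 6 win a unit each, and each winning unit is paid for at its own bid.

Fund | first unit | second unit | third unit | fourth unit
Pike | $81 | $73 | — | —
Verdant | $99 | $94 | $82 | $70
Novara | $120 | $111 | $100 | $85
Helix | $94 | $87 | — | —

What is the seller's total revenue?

All unit-bids, highest first — top 6: 120 (Novara-1), 111 (Novara-2), 100 (Novara-3), 99 (Verdant-1), 94 (Verdant-2), 94 (Helix-1)
Next rejected bid: $87 (not a price — pay-as-bid).
Each winning unit pays its own bid.
Revenue = 120 + 111 + 100 + 99 + 94 + 94 = $618.

Total revenue: $618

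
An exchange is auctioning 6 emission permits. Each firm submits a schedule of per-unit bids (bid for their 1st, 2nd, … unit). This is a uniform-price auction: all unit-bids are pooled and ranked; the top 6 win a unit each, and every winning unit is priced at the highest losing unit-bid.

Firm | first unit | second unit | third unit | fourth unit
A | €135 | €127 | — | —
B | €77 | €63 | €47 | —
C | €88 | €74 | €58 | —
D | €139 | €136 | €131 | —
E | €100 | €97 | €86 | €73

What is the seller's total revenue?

Total revenue: €582

Pooled unit-bids ranked (top 6): 139 (D-1), 136 (D-2), 135 (A-1), 131 (D-3), 127 (A-2), 100 (E-1)
Highest rejected unit-bid = €97.
Allocation: A 2, D 3, E 1. Every unit priced at €97.
Revenue = 6 × 97 = €582.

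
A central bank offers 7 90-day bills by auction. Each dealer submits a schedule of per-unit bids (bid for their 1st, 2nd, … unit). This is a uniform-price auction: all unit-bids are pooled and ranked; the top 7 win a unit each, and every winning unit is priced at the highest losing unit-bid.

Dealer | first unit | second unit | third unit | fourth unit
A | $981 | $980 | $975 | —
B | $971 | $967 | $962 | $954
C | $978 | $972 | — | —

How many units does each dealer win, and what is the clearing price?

Pooled unit-bids ranked (top 7): 981 (A-1), 980 (A-2), 978 (C-1), 975 (A-3), 972 (C-2), 971 (B-1), 967 (B-2)
Highest rejected unit-bid = $962.
Allocation: A 3, B 2, C 2.

A 3, B 2, C 2; clearing price $962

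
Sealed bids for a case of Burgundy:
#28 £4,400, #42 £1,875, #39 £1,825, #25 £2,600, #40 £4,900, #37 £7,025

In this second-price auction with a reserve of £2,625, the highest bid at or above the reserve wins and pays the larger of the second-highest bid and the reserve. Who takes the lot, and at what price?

#37 pays £4,900

Sorting bids: 7,025 (#37) > 4,900 (#40) > 4,400 (#28) > 2,600 (#25) > 1,875 (#42) > 1,825 (#39)
Highest eligible bid: #37 at £7,025.
max(second-highest £4,900, reserve £2,625) = £4,900; the reserve does not bind.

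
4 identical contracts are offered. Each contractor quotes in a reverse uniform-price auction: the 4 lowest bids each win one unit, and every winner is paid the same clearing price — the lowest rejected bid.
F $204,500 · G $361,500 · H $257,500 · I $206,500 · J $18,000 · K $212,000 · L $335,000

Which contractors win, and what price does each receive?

J, F, I, K; each is paid $257,500

Sorting: 18,000 (J), 204,500 (F), 206,500 (I), 212,000 (K), 257,500 (H), 335,000 (L), …
Winners (4 units): J, F, I, K.
Lowest unsuccessful bid: $257,500 → clearing price.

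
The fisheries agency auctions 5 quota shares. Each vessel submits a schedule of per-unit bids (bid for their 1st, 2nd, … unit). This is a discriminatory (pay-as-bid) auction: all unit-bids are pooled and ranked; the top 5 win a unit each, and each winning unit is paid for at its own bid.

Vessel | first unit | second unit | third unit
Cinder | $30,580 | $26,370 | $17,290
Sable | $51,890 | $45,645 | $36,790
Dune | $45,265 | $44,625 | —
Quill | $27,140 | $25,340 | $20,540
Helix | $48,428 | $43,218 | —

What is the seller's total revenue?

Pooled unit-bids ranked (top 5): 51,890 (Sable-1), 48,428 (Helix-1), 45,645 (Sable-2), 45,265 (Dune-1), 44,625 (Dune-2)
Next rejected bid: $43,218 (not a price — pay-as-bid).
Each winning unit pays its own bid.
Revenue = 51,890 + 48,428 + 45,645 + 45,265 + 44,625 = $235,853.

Total revenue: $235,853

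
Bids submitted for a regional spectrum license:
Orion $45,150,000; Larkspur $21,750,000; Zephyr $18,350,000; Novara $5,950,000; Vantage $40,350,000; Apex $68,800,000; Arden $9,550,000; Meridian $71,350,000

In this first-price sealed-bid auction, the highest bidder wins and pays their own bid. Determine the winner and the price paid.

Bids in order: 71,350,000 (Meridian) > 68,800,000 (Apex) > 45,150,000 (Orion) > 40,350,000 (Vantage) > 21,750,000 (Larkspur) > 18,350,000 (Zephyr) > …
First-price: Meridian pays what they bid, $71,350,000.

Meridian pays $71,350,000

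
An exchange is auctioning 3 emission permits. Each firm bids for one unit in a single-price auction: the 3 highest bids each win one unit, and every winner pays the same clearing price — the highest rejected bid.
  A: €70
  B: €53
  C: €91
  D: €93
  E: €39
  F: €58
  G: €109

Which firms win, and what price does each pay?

G, D, C; each pays €70

Ordering the bids: 109 (G), 93 (D), 91 (C), 70 (A), 58 (F), …
The 3 highest are G, D, C.
First losing bid is A's €70, which sets the uniform price.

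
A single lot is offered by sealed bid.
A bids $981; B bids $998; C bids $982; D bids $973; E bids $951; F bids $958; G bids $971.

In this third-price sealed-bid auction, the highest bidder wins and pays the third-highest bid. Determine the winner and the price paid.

B pays $981

Bids ranked: 998 (B) > 982 (C) > 981 (A) > 973 (D) > 971 (G) > 958 (F) > …
B wins; payment is bid #3 in the ranking = $981.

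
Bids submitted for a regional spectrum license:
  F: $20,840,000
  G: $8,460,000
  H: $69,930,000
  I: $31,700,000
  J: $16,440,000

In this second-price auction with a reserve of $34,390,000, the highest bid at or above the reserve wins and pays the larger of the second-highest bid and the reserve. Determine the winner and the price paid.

H pays $34,390,000

Sorting bids: 69,930,000 (H) > 31,700,000 (I) > 20,840,000 (F) > 16,440,000 (J) > 8,460,000 (G)
Highest eligible bid: H at $69,930,000.
max(second-highest $31,700,000, reserve $34,390,000) = $34,390,000.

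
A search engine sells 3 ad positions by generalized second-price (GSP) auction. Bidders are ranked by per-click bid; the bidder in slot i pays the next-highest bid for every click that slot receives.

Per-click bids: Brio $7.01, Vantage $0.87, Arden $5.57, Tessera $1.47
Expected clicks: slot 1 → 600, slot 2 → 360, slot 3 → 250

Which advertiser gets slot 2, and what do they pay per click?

Ranked by bid: $7.01 (Brio) > $5.57 (Arden) > $1.47 (Tessera) > $0.87 (Vantage)
Slot 2 goes to the second-ranked bidder, Arden, who pays the next bid down: $1.47/click.

Arden; $1.47 per click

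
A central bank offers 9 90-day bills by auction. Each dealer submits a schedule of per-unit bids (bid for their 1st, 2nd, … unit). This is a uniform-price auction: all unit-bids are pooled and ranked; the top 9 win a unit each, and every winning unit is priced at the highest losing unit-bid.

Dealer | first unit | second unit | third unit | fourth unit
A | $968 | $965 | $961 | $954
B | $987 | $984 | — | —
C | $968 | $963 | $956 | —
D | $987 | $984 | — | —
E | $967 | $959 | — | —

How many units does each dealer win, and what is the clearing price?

A 2, B 2, C 2, D 2, E 1; clearing price $961

Merging the schedules and taking the best 9: 987 (B-1), 987 (D-1), 984 (B-2), 984 (D-2), 968 (A-1), 968 (C-1), 967 (E-1), 965 (A-2), 963 (C-2)
First bid not allocated: $961.
Allocation: A 2, B 2, C 2, D 2, E 1.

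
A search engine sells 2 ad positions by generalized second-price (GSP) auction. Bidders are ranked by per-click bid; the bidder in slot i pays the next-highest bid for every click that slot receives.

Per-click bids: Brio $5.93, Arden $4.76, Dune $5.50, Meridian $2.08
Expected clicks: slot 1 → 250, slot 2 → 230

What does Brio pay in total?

Ranked by bid: $5.93 (Brio) > $5.50 (Dune) > $4.76 (Arden) > …
Brio holds slot 1 → pays next bid $5.50 × 250 clicks = $1375.00.

Brio pays $1375.00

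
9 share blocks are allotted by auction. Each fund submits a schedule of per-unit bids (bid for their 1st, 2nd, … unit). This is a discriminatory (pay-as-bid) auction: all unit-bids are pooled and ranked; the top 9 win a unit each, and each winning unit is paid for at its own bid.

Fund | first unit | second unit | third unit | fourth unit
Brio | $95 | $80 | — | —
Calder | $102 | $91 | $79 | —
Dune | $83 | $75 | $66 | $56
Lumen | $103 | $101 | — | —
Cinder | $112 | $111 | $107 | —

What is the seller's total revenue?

All unit-bids, highest first — top 9: 112 (Cinder-1), 111 (Cinder-2), 107 (Cinder-3), 103 (Lumen-1), 102 (Calder-1), 101 (Lumen-2), 95 (Brio-1), 91 (Calder-2), 83 (Dune-1)
Next rejected bid: $80 (not a price — pay-as-bid).
Each winning unit pays its own bid.
Revenue = 112 + 111 + 107 + 103 + 102 + 101 + 95 + 91 + 83 = $905.

Total revenue: $905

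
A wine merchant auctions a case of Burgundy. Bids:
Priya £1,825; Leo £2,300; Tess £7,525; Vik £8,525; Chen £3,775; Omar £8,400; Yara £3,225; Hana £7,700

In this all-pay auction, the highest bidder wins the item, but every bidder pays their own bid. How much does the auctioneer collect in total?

Bids in order: 8,525 (Vik) > 8,400 (Omar) > 7,700 (Hana) > 7,525 (Tess) > 3,775 (Chen) > 3,225 (Yara) > …
Vik wins with the top bid; all bids are sunk regardless.
Every bidder forfeits their bid regardless of winning.
Revenue = 1,825 + 2,300 + 7,525 + 8,525 + 3,775 + 8,400 + 3,225 + 7,700 = £43,275.

Total revenue: £43,275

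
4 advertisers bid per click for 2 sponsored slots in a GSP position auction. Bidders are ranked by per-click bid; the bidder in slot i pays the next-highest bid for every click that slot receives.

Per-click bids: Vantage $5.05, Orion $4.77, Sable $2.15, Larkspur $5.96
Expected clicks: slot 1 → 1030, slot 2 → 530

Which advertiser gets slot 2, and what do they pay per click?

Ranked by bid: $5.96 (Larkspur) > $5.05 (Vantage) > $4.77 (Orion) > …
Slot 2 goes to the second-ranked bidder, Vantage, who pays the next bid down: $4.77/click.

Vantage; $4.77 per click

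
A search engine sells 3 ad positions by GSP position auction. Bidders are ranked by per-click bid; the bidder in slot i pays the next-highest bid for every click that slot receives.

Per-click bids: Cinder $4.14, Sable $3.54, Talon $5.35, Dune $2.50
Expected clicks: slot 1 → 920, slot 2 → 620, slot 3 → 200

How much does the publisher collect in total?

Ranked by bid: $5.35 (Talon) > $4.14 (Cinder) > $3.54 (Sable) > $2.50 (Dune)
Slot 1: Talon pays $4.14 × 920 = $3808.80
Slot 2: Cinder pays $3.54 × 620 = $2194.80
Slot 3: Sable pays $2.50 × 200 = $500.00
Total = $6503.60

Total revenue: $6503.60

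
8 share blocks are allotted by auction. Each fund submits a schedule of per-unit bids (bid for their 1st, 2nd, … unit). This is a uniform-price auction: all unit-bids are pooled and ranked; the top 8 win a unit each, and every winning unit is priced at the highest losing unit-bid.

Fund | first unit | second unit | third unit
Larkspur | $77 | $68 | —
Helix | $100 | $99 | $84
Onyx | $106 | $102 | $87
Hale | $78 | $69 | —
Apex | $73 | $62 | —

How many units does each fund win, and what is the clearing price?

Merging the schedules and taking the best 8: 106 (Onyx-1), 102 (Onyx-2), 100 (Helix-1), 99 (Helix-2), 87 (Onyx-3), 84 (Helix-3), 78 (Hale-1), 77 (Larkspur-1)
Highest rejected unit-bid = $73.
Allocation: Hale 1, Helix 3, Larkspur 1, Onyx 3.

Hale 1, Helix 3, Larkspur 1, Onyx 3; clearing price $73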